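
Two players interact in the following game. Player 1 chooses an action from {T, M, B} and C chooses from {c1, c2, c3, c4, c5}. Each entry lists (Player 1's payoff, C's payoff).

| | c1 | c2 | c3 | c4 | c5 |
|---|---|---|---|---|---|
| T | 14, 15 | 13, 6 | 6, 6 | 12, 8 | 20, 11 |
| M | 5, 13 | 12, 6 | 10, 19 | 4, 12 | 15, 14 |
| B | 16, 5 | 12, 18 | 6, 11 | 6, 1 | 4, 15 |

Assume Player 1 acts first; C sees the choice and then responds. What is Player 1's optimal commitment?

Solve by backward induction (Player 1 leads).
- T: C compares 15, 6, 6, 8, 11 and picks c1; Player 1 would get 14.
- M: C compares 13, 6, 19, 12, 14 and picks c3; Player 1 would get 10.
- B: C compares 5, 18, 11, 1, 15 and picks c2; Player 1 would get 12.
Among 14, 10, 12, the best is 14 at T. Subgame-perfect outcome: (T, c1) with payoffs (14, 15).

T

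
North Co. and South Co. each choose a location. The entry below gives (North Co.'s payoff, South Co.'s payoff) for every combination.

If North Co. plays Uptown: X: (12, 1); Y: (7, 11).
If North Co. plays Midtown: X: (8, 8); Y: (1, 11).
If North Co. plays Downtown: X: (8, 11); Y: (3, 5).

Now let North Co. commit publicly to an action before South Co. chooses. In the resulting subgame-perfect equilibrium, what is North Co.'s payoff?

Backward induction with North Co. moving first.
- Uptown → South Co. plays Y (best of 1, 11); North Co. gets 7.
- Midtown → South Co. plays Y (best of 8, 11); North Co. gets 1.
- Downtown → South Co. plays X (best of 11, 5); North Co. gets 8.
North Co.'s induced payoffs are 7, 1, 8, so North Co. commits to Downtown. Subgame-perfect outcome: (Downtown, X) with payoffs (8, 11).

8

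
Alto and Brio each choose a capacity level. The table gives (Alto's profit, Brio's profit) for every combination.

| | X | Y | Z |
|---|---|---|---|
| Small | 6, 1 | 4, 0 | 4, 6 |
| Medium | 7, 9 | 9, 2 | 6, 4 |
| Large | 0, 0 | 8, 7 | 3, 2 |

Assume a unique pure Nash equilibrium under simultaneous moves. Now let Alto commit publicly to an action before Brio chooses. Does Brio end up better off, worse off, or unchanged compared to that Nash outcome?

Solve by backward induction (Alto leads).
- Small → Brio plays Z (best of 1, 0, 6); Alto gets 4.
- Medium → Brio plays X (best of 9, 2, 4); Alto gets 7.
- Large → Brio plays Y (best of 0, 7, 2); Alto gets 8.
Alto's induced payoffs are 4, 7, 8, so Alto commits to Large. Subgame-perfect outcome: (Large, Y) with payoffs (8, 7).
Under simultaneous play:
Alto's best replies: X→Medium; Y→Medium; Z→Medium.
Brio's best replies: Small→Z; Medium→X; Large→Y.
Only (Medium, X) has each player best-responding; Nash payoffs (7, 9).
Brio earns 7 sequentially versus 9 at the Nash outcome: worse off.

worse off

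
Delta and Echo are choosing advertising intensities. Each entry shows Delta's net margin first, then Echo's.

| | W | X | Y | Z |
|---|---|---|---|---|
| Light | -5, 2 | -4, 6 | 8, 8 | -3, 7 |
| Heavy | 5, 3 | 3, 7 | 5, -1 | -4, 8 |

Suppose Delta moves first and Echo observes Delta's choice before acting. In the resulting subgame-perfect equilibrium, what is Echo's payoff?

8

Backward induction with Delta moving first.
- Light → Echo plays Y (best of 2, 6, 8, 7); Delta gets 8.
- Heavy → Echo plays Z (best of 3, 7, -1, 8); Delta gets -4.
Maximizing over 8, -4, Delta chooses Light. Subgame-perfect outcome: (Light, Y) with payoffs (8, 8).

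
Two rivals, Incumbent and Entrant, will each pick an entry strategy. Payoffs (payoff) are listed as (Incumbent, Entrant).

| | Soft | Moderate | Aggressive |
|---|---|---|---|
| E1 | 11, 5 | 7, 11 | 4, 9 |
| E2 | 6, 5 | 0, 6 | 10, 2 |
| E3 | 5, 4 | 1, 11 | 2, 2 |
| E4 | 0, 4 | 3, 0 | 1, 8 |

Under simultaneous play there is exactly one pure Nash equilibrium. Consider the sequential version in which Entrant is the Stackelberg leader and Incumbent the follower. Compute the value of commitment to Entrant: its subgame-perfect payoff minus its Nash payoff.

Backward induction with Entrant moving first.
- Soft: BR = E1, leader payoff 5.
- Moderate: BR = E1, leader payoff 11.
- Aggressive: BR = E2, leader payoff 2.
Entrant's induced payoffs are 5, 11, 2, so Entrant commits to Moderate. Subgame-perfect outcome: (E1, Moderate) with payoffs (7, 11).
Now find the simultaneous Nash equilibrium.
Incumbent's best replies: Soft→E1; Moderate→E1; Aggressive→E2.
Entrant's best replies: E1→Moderate; E2→Moderate; E3→Moderate; E4→Aggressive.
The unique mutual best reply is (E1, Moderate), giving (7, 11).
Entrant's commitment gain: 11 − 11 = 0.

0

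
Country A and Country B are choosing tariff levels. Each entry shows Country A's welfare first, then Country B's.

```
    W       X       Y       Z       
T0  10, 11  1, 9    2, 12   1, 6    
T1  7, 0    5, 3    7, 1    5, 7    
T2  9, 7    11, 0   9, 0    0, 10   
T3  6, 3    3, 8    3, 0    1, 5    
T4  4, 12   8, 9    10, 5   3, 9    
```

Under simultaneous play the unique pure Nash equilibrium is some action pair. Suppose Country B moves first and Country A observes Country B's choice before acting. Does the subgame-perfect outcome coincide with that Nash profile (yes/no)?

no

Work backward from Country A's decision.
- W: BR = T0, leader payoff 11.
- X: BR = T2, leader payoff 0.
- Y: BR = T4, leader payoff 5.
- Z: BR = T1, leader payoff 7.
Country B's induced payoffs are 11, 0, 5, 7, so Country B commits to W. Subgame-perfect outcome: (T0, W) with payoffs (10, 11).
For the simultaneous game, intersect best replies.
Country A's best replies: W→T0; X→T2; Y→T4; Z→T1.
Country B's best replies: T0→Y; T1→Z; T2→Z; T3→X; T4→W.
Only (T1, Z) has each player best-responding; Nash payoffs (5, 7).
Sequential outcome (T0, W) differs from the Nash profile (T1, Z).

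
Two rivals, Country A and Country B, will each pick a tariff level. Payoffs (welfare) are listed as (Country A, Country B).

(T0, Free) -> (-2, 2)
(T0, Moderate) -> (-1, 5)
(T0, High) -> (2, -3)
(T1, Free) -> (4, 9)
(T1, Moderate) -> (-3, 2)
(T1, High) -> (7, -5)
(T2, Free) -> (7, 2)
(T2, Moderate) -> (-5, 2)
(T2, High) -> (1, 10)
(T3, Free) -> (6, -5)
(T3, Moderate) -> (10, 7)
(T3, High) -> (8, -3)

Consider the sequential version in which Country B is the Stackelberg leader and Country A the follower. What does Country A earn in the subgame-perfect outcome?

Country A best-responds to each possible Country B move:
- Free: BR = T2, leader payoff 2.
- Moderate: BR = T3, leader payoff 7.
- High: BR = T3, leader payoff -3.
Maximizing over 2, 7, -3, Country B chooses Moderate. Subgame-perfect outcome: (T3, Moderate) with payoffs (10, 7).

10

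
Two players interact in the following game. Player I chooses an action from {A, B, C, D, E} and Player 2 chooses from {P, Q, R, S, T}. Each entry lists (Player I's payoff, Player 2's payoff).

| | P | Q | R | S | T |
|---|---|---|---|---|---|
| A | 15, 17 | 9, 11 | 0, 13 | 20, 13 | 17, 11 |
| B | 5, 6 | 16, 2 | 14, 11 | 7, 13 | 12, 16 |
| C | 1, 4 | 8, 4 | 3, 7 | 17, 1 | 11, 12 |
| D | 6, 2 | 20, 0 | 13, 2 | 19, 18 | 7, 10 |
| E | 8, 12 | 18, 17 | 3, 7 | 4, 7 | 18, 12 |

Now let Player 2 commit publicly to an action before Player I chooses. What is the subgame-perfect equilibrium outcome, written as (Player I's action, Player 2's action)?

Backward induction with Player 2 moving first.
- P: Player I compares 15, 5, 1, 6, 8 and picks A; Player 2 would get 17.
- Q: Player I compares 9, 16, 8, 20, 18 and picks D; Player 2 would get 0.
- R: Player I compares 0, 14, 3, 13, 3 and picks B; Player 2 would get 11.
- S: Player I compares 20, 7, 17, 19, 4 and picks A; Player 2 would get 13.
- T: Player I compares 17, 12, 11, 7, 18 and picks E; Player 2 would get 12.
Among 17, 0, 11, 13, 12, the best is 17 at P. Subgame-perfect outcome: (A, P) with payoffs (15, 17).

(A, P)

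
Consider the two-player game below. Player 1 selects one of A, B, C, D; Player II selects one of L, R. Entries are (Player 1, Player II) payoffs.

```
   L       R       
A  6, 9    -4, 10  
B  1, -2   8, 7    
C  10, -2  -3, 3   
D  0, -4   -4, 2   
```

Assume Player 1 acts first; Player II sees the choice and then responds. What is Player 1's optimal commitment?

Player II best-responds to each possible Player 1 move:
- A: BR = R, leader payoff -4.
- B: BR = R, leader payoff 8.
- C: BR = R, leader payoff -3.
- D: BR = R, leader payoff -4.
Maximizing over -4, 8, -3, -4, Player 1 chooses B. Subgame-perfect outcome: (B, R) with payoffs (8, 7).

B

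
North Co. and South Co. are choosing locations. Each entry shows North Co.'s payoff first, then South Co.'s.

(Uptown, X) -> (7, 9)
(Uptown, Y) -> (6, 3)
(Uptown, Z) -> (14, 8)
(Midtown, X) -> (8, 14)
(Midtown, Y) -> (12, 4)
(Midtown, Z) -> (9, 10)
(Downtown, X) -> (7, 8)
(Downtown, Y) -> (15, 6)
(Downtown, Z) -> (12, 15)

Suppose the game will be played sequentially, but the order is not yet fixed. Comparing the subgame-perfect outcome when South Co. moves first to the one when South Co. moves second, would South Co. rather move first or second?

second

If North Co. leads: South Co.'s best replies are Uptown→X, Midtown→X, Downtown→Z; North Co.'s induced payoffs 7, 8, 12; outcome (Downtown, Z), payoffs (12, 15).
If South Co. leads: North Co.'s best replies are X→Midtown, Y→Downtown, Z→Uptown; South Co.'s induced payoffs 14, 6, 8; outcome (Midtown, X), payoffs (8, 14).
South Co. gets 14 moving first and 15 moving second, so South Co. prefers to move second.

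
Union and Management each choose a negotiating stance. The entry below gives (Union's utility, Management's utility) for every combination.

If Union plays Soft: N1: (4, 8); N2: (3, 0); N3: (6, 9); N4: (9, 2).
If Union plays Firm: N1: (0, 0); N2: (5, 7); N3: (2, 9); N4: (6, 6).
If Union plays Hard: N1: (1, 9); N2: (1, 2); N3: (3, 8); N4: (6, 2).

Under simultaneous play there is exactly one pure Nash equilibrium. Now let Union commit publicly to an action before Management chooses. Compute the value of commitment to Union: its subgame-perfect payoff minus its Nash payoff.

Work backward from Management's decision.
- Soft → Management plays N3 (best of 8, 0, 9, 2); Union gets 6.
- Firm → Management plays N3 (best of 0, 7, 9, 6); Union gets 2.
- Hard → Management plays N1 (best of 9, 2, 8, 2); Union gets 1.
Maximizing over 6, 2, 1, Union chooses Soft. Subgame-perfect outcome: (Soft, N3) with payoffs (6, 9).
Now find the simultaneous Nash equilibrium.
Union's best replies: N1→Soft; N2→Firm; N3→Soft; N4→Soft.
Management's best replies: Soft→N3; Firm→N3; Hard→N1.
The unique mutual best reply is (Soft, N3), giving (6, 9).
Union's commitment gain: 6 − 6 = 0.

0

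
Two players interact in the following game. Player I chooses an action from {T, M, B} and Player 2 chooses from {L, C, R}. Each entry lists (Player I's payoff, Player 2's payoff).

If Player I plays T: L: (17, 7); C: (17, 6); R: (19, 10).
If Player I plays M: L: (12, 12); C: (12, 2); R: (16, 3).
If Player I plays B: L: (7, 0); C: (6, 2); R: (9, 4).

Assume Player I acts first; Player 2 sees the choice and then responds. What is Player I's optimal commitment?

T

Player 2 best-responds to each possible Player I move:
- T → Player 2 plays R (best of 7, 6, 10); Player I gets 19.
- M → Player 2 plays L (best of 12, 2, 3); Player I gets 12.
- B → Player 2 plays R (best of 0, 2, 4); Player I gets 9.
Player I's induced payoffs are 19, 12, 9, so Player I commits to T. Subgame-perfect outcome: (T, R) with payoffs (19, 10).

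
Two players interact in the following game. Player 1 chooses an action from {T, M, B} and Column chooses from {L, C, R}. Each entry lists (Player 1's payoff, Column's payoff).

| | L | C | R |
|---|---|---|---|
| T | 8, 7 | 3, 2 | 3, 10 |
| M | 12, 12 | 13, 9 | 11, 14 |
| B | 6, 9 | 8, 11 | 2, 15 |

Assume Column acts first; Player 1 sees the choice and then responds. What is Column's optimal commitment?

R

Solve by backward induction (Column leads).
- L → Player 1 plays M (best of 8, 12, 6); Column gets 12.
- C → Player 1 plays M (best of 3, 13, 8); Column gets 9.
- R → Player 1 plays M (best of 3, 11, 2); Column gets 14.
Maximizing over 12, 9, 14, Column chooses R. Subgame-perfect outcome: (M, R) with payoffs (11, 14).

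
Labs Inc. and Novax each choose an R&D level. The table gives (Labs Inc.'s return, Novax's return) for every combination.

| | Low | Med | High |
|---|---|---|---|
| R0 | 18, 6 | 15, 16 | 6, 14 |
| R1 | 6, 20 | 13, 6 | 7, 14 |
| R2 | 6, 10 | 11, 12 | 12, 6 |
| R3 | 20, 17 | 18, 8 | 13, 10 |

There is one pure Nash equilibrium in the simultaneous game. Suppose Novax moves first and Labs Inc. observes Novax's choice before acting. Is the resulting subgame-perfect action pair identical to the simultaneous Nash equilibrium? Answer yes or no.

yes

Labs Inc. best-responds to each possible Novax move:
- Low: BR = R3, leader payoff 17.
- Med: BR = R3, leader payoff 8.
- High: BR = R3, leader payoff 10.
Novax's induced payoffs are 17, 8, 10, so Novax commits to Low. Subgame-perfect outcome: (R3, Low) with payoffs (20, 17).
For the simultaneous game, intersect best replies.
Labs Inc.'s best replies: Low→R3; Med→R3; High→R3.
Novax's best replies: R0→Med; R1→Low; R2→Med; R3→Low.
Only (R3, Low) has each player best-responding; Nash payoffs (20, 17).
Sequential outcome (R3, Low) coincides with the Nash profile (R3, Low).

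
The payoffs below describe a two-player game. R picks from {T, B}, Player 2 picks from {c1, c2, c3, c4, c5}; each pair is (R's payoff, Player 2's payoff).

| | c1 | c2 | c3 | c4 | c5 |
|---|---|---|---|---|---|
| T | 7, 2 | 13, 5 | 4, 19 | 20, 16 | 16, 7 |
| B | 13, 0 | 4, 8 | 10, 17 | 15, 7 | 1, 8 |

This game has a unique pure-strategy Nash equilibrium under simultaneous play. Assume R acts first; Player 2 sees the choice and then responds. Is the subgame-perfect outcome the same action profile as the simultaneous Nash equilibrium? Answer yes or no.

Backward induction with R moving first.
- T: BR = c3, leader payoff 4.
- B: BR = c3, leader payoff 10.
Among 4, 10, the best is 10 at B. Subgame-perfect outcome: (B, c3) with payoffs (10, 17).
Now find the simultaneous Nash equilibrium.
R's best replies: c1→B; c2→T; c3→B; c4→T; c5→T.
Player 2's best replies: T→c3; B→c3.
Only (B, c3) has each player best-responding; Nash payoffs (10, 17).
Sequential outcome (B, c3) coincides with the Nash profile (B, c3).

yes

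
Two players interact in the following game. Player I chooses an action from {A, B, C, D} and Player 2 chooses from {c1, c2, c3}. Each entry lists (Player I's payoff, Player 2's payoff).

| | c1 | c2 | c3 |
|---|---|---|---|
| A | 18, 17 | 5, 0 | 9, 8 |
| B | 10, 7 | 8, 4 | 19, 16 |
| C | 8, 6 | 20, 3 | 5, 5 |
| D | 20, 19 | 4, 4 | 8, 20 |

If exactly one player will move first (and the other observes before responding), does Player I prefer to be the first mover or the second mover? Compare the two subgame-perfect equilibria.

second

If Player I leads: Player 2's best replies are A→c1, B→c3, C→c1, D→c3; Player I's induced payoffs 18, 19, 8, 8; outcome (B, c3), payoffs (19, 16).
If Player 2 leads: Player I's best replies are c1→D, c2→C, c3→B; Player 2's induced payoffs 19, 3, 16; outcome (D, c1), payoffs (20, 19).
Player I gets 19 moving first and 20 moving second, so Player I prefers to move second.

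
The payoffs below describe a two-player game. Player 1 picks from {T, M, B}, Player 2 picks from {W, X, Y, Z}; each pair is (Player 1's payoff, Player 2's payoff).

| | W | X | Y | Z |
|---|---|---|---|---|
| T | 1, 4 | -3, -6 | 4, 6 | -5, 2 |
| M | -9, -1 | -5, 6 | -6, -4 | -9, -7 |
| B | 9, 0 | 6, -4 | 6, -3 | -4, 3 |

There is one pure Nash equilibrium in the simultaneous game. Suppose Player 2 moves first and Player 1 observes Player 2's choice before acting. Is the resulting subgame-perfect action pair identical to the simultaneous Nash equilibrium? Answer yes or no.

yes

Player 1 best-responds to each possible Player 2 move:
- W: BR = B, leader payoff 0.
- X: BR = B, leader payoff -4.
- Y: BR = B, leader payoff -3.
- Z: BR = B, leader payoff 3.
Player 2's induced payoffs are 0, -4, -3, 3, so Player 2 commits to Z. Subgame-perfect outcome: (B, Z) with payoffs (-4, 3).
Now find the simultaneous Nash equilibrium.
Player 1's best replies: W→B; X→B; Y→B; Z→B.
Player 2's best replies: T→Y; M→X; B→Z.
The unique mutual best reply is (B, Z), giving (-4, 3).
Sequential outcome (B, Z) coincides with the Nash profile (B, Z).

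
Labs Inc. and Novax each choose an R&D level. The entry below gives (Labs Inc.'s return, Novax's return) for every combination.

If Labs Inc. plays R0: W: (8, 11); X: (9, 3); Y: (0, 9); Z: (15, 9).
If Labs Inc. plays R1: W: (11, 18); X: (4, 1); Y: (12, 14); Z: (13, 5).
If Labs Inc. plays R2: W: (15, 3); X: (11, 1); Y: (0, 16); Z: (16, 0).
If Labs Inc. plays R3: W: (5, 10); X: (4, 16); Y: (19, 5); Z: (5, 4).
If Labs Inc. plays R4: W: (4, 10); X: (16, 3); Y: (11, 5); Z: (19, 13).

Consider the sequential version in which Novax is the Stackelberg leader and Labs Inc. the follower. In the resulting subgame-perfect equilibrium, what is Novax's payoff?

Backward induction with Novax moving first.
- W: Labs Inc. compares 8, 11, 15, 5, 4 and picks R2; Novax would get 3.
- X: Labs Inc. compares 9, 4, 11, 4, 16 and picks R4; Novax would get 3.
- Y: Labs Inc. compares 0, 12, 0, 19, 11 and picks R3; Novax would get 5.
- Z: Labs Inc. compares 15, 13, 16, 5, 19 and picks R4; Novax would get 13.
Among 3, 3, 5, 13, the best is 13 at Z. Subgame-perfect outcome: (R4, Z) with payoffs (19, 13).

13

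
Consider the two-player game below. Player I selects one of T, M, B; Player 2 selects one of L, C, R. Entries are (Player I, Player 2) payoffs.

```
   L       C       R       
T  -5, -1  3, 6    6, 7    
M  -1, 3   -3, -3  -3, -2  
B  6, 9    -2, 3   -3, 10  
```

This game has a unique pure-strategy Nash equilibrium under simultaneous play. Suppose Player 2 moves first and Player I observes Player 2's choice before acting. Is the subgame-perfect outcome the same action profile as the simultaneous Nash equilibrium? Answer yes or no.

no

Player I best-responds to each possible Player 2 move:
- L: Player I compares -5, -1, 6 and picks B; Player 2 would get 9.
- C: Player I compares 3, -3, -2 and picks T; Player 2 would get 6.
- R: Player I compares 6, -3, -3 and picks T; Player 2 would get 7.
Maximizing over 9, 6, 7, Player 2 chooses L. Subgame-perfect outcome: (B, L) with payoffs (6, 9).
Now find the simultaneous Nash equilibrium.
Player I's best replies: L→B; C→T; R→T.
Player 2's best replies: T→R; M→L; B→R.
Only (T, R) has each player best-responding; Nash payoffs (6, 7).
Sequential outcome (B, L) differs from the Nash profile (T, R).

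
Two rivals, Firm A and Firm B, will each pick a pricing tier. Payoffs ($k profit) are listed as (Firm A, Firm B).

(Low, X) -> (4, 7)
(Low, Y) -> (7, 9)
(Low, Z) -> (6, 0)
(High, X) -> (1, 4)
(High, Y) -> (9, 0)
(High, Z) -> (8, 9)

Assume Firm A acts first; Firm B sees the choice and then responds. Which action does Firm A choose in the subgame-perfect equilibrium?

Backward induction with Firm A moving first.
- Low: BR = Y, leader payoff 7.
- High: BR = Z, leader payoff 8.
Among 7, 8, the best is 8 at High. Subgame-perfect outcome: (High, Z) with payoffs (8, 9).

High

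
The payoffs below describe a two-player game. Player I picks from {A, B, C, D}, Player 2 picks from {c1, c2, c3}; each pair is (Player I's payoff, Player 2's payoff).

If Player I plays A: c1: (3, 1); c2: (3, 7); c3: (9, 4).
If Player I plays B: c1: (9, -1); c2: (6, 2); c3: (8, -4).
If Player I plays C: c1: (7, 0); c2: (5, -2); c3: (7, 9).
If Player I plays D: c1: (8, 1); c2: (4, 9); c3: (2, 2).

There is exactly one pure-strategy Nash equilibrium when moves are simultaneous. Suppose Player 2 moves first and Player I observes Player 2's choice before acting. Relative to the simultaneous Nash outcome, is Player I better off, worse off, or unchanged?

better off

Backward induction with Player 2 moving first.
- c1: Player I compares 3, 9, 7, 8 and picks B; Player 2 would get -1.
- c2: Player I compares 3, 6, 5, 4 and picks B; Player 2 would get 2.
- c3: Player I compares 9, 8, 7, 2 and picks A; Player 2 would get 4.
Player 2's induced payoffs are -1, 2, 4, so Player 2 commits to c3. Subgame-perfect outcome: (A, c3) with payoffs (9, 4).
For the simultaneous game, intersect best replies.
Player I's best replies: c1→B; c2→B; c3→A.
Player 2's best replies: A→c2; B→c2; C→c3; D→c2.
Only (B, c2) has each player best-responding; Nash payoffs (6, 2).
Player I earns 9 sequentially versus 6 at the Nash outcome: better off.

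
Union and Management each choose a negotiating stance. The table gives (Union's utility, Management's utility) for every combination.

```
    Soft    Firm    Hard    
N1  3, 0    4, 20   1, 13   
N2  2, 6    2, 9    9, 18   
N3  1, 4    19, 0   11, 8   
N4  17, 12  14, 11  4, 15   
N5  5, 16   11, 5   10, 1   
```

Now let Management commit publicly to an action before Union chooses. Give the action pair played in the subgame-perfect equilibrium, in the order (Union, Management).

(N4, Soft)

Work backward from Union's decision.
- Soft: Union compares 3, 2, 1, 17, 5 and picks N4; Management would get 12.
- Firm: Union compares 4, 2, 19, 14, 11 and picks N3; Management would get 0.
- Hard: Union compares 1, 9, 11, 4, 10 and picks N3; Management would get 8.
Maximizing over 12, 0, 8, Management chooses Soft. Subgame-perfect outcome: (N4, Soft) with payoffs (17, 12).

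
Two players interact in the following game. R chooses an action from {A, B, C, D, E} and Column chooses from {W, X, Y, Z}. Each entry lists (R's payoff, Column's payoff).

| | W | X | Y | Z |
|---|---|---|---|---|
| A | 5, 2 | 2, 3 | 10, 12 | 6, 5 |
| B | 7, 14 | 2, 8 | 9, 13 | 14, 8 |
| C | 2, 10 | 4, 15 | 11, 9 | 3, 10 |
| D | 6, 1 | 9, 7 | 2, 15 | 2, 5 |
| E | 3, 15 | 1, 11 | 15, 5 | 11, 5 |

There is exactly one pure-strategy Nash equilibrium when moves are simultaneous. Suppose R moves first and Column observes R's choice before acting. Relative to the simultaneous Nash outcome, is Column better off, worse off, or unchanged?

worse off

Solve by backward induction (R leads).
- A: BR = Y, leader payoff 10.
- B: BR = W, leader payoff 7.
- C: BR = X, leader payoff 4.
- D: BR = Y, leader payoff 2.
- E: BR = W, leader payoff 3.
R's induced payoffs are 10, 7, 4, 2, 3, so R commits to A. Subgame-perfect outcome: (A, Y) with payoffs (10, 12).
Under simultaneous play:
R's best replies: W→B; X→D; Y→E; Z→B.
Column's best replies: A→Y; B→W; C→X; D→Y; E→W.
Only (B, W) has each player best-responding; Nash payoffs (7, 14).
Column earns 12 sequentially versus 14 at the Nash outcome: worse off.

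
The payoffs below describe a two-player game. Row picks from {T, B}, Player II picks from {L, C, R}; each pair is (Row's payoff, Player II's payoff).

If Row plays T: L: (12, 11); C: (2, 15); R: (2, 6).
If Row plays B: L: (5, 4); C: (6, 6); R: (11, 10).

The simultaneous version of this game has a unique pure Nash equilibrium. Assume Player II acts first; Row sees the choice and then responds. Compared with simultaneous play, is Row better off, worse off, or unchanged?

Work backward from Row's decision.
- L → Row plays T (best of 12, 5); Player II gets 11.
- C → Row plays B (best of 2, 6); Player II gets 6.
- R → Row plays B (best of 2, 11); Player II gets 10.
Player II's induced payoffs are 11, 6, 10, so Player II commits to L. Subgame-perfect outcome: (T, L) with payoffs (12, 11).
Under simultaneous play:
Row's best replies: L→T; C→B; R→B.
Player II's best replies: T→C; B→R.
Only (B, R) has each player best-responding; Nash payoffs (11, 10).
Row earns 12 sequentially versus 11 at the Nash outcome: better off.

better off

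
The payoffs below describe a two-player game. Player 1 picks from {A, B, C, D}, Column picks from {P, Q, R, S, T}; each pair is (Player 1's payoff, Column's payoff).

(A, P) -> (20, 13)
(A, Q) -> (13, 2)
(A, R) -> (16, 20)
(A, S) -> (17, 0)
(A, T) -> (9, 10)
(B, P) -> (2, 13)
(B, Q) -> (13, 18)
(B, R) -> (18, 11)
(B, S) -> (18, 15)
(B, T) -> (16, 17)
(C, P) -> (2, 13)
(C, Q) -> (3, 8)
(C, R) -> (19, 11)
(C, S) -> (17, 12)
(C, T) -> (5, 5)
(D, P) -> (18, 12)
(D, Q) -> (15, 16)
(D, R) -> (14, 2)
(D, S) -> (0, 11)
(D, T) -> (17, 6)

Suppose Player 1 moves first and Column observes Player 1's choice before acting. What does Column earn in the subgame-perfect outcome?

20

Backward induction with Player 1 moving first.
- A: BR = R, leader payoff 16.
- B: BR = Q, leader payoff 13.
- C: BR = P, leader payoff 2.
- D: BR = Q, leader payoff 15.
Player 1's induced payoffs are 16, 13, 2, 15, so Player 1 commits to A. Subgame-perfect outcome: (A, R) with payoffs (16, 20).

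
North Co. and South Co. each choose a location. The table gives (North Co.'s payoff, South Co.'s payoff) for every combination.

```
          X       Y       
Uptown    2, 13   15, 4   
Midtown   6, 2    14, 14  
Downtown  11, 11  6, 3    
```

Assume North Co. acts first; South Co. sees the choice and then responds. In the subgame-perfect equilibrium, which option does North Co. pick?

Midtown

Work backward from South Co.'s decision.
- Uptown: South Co. compares 13, 4 and picks X; North Co. would get 2.
- Midtown: South Co. compares 2, 14 and picks Y; North Co. would get 14.
- Downtown: South Co. compares 11, 3 and picks X; North Co. would get 11.
North Co.'s induced payoffs are 2, 14, 11, so North Co. commits to Midtown. Subgame-perfect outcome: (Midtown, Y) with payoffs (14, 14).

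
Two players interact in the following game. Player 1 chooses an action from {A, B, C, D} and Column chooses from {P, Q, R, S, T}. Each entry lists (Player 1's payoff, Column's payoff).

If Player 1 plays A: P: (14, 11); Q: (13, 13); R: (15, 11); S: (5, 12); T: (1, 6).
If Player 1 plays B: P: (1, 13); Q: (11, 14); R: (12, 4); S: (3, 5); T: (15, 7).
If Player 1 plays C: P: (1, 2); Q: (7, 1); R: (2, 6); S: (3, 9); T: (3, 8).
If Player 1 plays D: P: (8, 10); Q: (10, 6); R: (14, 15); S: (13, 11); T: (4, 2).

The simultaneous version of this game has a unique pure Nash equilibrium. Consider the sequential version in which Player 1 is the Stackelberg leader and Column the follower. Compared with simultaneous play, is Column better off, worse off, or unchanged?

better off

Column best-responds to each possible Player 1 move:
- A → Column plays Q (best of 11, 13, 11, 12, 6); Player 1 gets 13.
- B → Column plays Q (best of 13, 14, 4, 5, 7); Player 1 gets 11.
- C → Column plays S (best of 2, 1, 6, 9, 8); Player 1 gets 3.
- D → Column plays R (best of 10, 6, 15, 11, 2); Player 1 gets 14.
Among 13, 11, 3, 14, the best is 14 at D. Subgame-perfect outcome: (D, R) with payoffs (14, 15).
Under simultaneous play:
Player 1's best replies: P→A; Q→A; R→A; S→D; T→B.
Column's best replies: A→Q; B→Q; C→S; D→R.
The unique mutual best reply is (A, Q), giving (13, 13).
Column earns 15 sequentially versus 13 at the Nash outcome: better off.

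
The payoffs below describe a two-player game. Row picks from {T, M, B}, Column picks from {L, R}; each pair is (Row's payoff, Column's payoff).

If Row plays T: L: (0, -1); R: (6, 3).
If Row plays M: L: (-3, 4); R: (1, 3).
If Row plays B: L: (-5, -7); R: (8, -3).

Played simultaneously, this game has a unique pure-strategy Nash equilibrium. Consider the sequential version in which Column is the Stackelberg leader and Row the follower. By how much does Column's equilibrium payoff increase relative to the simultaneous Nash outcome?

2

Solve by backward induction (Column leads).
- L → Row plays T (best of 0, -3, -5); Column gets -1.
- R → Row plays B (best of 6, 1, 8); Column gets -3.
Column's induced payoffs are -1, -3, so Column commits to L. Subgame-perfect outcome: (T, L) with payoffs (0, -1).
Under simultaneous play:
Row's best replies: L→T; R→B.
Column's best replies: T→R; M→L; B→R.
The unique mutual best reply is (B, R), giving (8, -3).
Column's commitment gain: -1 − -3 = 2.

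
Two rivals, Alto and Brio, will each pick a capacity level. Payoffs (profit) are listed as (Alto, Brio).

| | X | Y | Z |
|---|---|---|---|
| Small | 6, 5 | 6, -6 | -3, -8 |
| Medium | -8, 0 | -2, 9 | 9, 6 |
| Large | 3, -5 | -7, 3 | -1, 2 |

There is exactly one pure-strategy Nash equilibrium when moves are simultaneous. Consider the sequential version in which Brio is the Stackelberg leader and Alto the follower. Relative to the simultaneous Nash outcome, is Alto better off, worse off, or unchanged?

Work backward from Alto's decision.
- X → Alto plays Small (best of 6, -8, 3); Brio gets 5.
- Y → Alto plays Small (best of 6, -2, -7); Brio gets -6.
- Z → Alto plays Medium (best of -3, 9, -1); Brio gets 6.
Maximizing over 5, -6, 6, Brio chooses Z. Subgame-perfect outcome: (Medium, Z) with payoffs (9, 6).
Under simultaneous play:
Alto's best replies: X→Small; Y→Small; Z→Medium.
Brio's best replies: Small→X; Medium→Y; Large→Y.
Only (Small, X) has each player best-responding; Nash payoffs (6, 5).
Alto earns 9 sequentially versus 6 at the Nash outcome: better off.

better off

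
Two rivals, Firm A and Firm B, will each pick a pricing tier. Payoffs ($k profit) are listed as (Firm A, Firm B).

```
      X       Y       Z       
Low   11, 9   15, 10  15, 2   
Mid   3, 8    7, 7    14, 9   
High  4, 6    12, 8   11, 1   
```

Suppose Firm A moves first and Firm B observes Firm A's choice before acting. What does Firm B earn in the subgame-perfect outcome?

10

Work backward from Firm B's decision.
- Low: BR = Y, leader payoff 15.
- Mid: BR = Z, leader payoff 14.
- High: BR = Y, leader payoff 12.
Maximizing over 15, 14, 12, Firm A chooses Low. Subgame-perfect outcome: (Low, Y) with payoffs (15, 10).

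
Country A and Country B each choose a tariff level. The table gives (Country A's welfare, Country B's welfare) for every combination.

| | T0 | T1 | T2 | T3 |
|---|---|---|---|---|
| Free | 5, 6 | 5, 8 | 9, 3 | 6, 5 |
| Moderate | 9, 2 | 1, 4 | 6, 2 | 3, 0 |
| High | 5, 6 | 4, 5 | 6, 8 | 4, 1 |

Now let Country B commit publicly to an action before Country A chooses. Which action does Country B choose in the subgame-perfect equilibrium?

Country A best-responds to each possible Country B move:
- T0 → Country A plays Moderate (best of 5, 9, 5); Country B gets 2.
- T1 → Country A plays Free (best of 5, 1, 4); Country B gets 8.
- T2 → Country A plays Free (best of 9, 6, 6); Country B gets 3.
- T3 → Country A plays Free (best of 6, 3, 4); Country B gets 5.
Among 2, 8, 3, 5, the best is 8 at T1. Subgame-perfect outcome: (Free, T1) with payoffs (5, 8).

T1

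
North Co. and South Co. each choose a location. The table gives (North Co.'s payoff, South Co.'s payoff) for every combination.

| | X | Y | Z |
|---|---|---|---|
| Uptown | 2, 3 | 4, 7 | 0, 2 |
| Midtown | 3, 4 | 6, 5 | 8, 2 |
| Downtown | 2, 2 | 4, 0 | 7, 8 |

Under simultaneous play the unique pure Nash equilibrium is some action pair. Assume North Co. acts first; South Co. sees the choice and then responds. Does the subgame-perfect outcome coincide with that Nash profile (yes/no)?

no

Work backward from South Co.'s decision.
- Uptown → South Co. plays Y (best of 3, 7, 2); North Co. gets 4.
- Midtown → South Co. plays Y (best of 4, 5, 2); North Co. gets 6.
- Downtown → South Co. plays Z (best of 2, 0, 8); North Co. gets 7.
North Co.'s induced payoffs are 4, 6, 7, so North Co. commits to Downtown. Subgame-perfect outcome: (Downtown, Z) with payoffs (7, 8).
For the simultaneous game, intersect best replies.
North Co.'s best replies: X→Midtown; Y→Midtown; Z→Midtown.
South Co.'s best replies: Uptown→Y; Midtown→Y; Downtown→Z.
The unique mutual best reply is (Midtown, Y), giving (6, 5).
Sequential outcome (Downtown, Z) differs from the Nash profile (Midtown, Y).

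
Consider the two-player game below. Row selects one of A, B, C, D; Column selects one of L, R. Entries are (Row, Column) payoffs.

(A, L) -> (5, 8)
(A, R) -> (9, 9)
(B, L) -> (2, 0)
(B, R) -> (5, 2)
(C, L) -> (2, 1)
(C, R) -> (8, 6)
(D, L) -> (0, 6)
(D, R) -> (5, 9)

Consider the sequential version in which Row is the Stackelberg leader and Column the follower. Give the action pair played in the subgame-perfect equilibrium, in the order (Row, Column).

Work backward from Column's decision.
- A: BR = R, leader payoff 9.
- B: BR = R, leader payoff 5.
- C: BR = R, leader payoff 8.
- D: BR = R, leader payoff 5.
Among 9, 5, 8, 5, the best is 9 at A. Subgame-perfect outcome: (A, R) with payoffs (9, 9).

(A, R)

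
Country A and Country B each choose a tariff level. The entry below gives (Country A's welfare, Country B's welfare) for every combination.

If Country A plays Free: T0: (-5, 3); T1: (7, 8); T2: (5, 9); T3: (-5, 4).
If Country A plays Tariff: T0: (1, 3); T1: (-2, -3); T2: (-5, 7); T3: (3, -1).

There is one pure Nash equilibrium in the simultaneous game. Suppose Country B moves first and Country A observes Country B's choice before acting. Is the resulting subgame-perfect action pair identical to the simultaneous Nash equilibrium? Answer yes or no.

yes

Country A best-responds to each possible Country B move:
- T0 → Country A plays Tariff (best of -5, 1); Country B gets 3.
- T1 → Country A plays Free (best of 7, -2); Country B gets 8.
- T2 → Country A plays Free (best of 5, -5); Country B gets 9.
- T3 → Country A plays Tariff (best of -5, 3); Country B gets -1.
Among 3, 8, 9, -1, the best is 9 at T2. Subgame-perfect outcome: (Free, T2) with payoffs (5, 9).
Now find the simultaneous Nash equilibrium.
Country A's best replies: T0→Tariff; T1→Free; T2→Free; T3→Tariff.
Country B's best replies: Free→T2; Tariff→T2.
The unique mutual best reply is (Free, T2), giving (5, 9).
Sequential outcome (Free, T2) coincides with the Nash profile (Free, T2).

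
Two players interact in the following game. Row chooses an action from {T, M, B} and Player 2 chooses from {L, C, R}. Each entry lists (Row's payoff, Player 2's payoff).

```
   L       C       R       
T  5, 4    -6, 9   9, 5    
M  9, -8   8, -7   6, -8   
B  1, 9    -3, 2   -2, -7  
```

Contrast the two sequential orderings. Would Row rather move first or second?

second

If Row leads: Player 2's best replies are T→C, M→C, B→L; Row's induced payoffs -6, 8, 1; outcome (M, C), payoffs (8, -7).
If Player 2 leads: Row's best replies are L→M, C→M, R→T; Player 2's induced payoffs -8, -7, 5; outcome (T, R), payoffs (9, 5).
Row gets 8 moving first and 9 moving second, so Row prefers to move second.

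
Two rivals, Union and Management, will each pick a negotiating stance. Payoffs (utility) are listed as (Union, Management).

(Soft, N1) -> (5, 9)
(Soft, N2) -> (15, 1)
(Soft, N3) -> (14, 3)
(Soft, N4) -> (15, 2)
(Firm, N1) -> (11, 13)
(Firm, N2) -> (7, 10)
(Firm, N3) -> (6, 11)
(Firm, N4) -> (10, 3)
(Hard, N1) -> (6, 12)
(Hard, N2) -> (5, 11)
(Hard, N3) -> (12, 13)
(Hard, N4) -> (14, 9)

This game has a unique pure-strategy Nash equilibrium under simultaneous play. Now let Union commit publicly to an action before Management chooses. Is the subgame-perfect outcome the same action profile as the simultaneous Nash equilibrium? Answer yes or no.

Work backward from Management's decision.
- Soft → Management plays N1 (best of 9, 1, 3, 2); Union gets 5.
- Firm → Management plays N1 (best of 13, 10, 11, 3); Union gets 11.
- Hard → Management plays N3 (best of 12, 11, 13, 9); Union gets 12.
Among 5, 11, 12, the best is 12 at Hard. Subgame-perfect outcome: (Hard, N3) with payoffs (12, 13).
Under simultaneous play:
Union's best replies: N1→Firm; N2→Soft; N3→Soft; N4→Soft.
Management's best replies: Soft→N1; Firm→N1; Hard→N3.
The unique mutual best reply is (Firm, N1), giving (11, 13).
Sequential outcome (Hard, N3) differs from the Nash profile (Firm, N1).

no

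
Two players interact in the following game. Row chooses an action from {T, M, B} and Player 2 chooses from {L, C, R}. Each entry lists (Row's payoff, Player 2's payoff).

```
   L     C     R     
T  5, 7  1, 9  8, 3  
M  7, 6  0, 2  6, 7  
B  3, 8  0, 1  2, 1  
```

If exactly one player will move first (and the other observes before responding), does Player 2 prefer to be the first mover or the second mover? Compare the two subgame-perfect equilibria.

If Row leads: Player 2's best replies are T→C, M→R, B→L; Row's induced payoffs 1, 6, 3; outcome (M, R), payoffs (6, 7).
If Player 2 leads: Row's best replies are L→M, C→T, R→T; Player 2's induced payoffs 6, 9, 3; outcome (T, C), payoffs (1, 9).
Player 2 gets 9 moving first and 7 moving second, so Player 2 prefers to move first.

first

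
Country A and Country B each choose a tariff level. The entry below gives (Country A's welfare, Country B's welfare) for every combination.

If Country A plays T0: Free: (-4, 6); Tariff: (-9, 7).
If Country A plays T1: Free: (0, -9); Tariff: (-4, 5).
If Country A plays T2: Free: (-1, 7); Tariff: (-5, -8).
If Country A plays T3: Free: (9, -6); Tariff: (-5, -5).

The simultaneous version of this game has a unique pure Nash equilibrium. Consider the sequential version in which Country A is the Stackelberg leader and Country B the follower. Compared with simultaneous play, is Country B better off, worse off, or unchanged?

Backward induction with Country A moving first.
- T0: BR = Tariff, leader payoff -9.
- T1: BR = Tariff, leader payoff -4.
- T2: BR = Free, leader payoff -1.
- T3: BR = Tariff, leader payoff -5.
Maximizing over -9, -4, -1, -5, Country A chooses T2. Subgame-perfect outcome: (T2, Free) with payoffs (-1, 7).
Now find the simultaneous Nash equilibrium.
Country A's best replies: Free→T3; Tariff→T1.
Country B's best replies: T0→Tariff; T1→Tariff; T2→Free; T3→Tariff.
The unique mutual best reply is (T1, Tariff), giving (-4, 5).
Country B earns 7 sequentially versus 5 at the Nash outcome: better off.

better off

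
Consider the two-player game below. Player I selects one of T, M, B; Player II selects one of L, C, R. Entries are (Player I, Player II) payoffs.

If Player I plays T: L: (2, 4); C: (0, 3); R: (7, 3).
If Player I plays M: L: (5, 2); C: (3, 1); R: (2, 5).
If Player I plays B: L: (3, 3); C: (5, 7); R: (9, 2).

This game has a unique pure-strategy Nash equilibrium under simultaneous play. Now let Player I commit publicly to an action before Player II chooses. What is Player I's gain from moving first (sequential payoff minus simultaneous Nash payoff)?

0

Player II best-responds to each possible Player I move:
- T → Player II plays L (best of 4, 3, 3); Player I gets 2.
- M → Player II plays R (best of 2, 1, 5); Player I gets 2.
- B → Player II plays C (best of 3, 7, 2); Player I gets 5.
Maximizing over 2, 2, 5, Player I chooses B. Subgame-perfect outcome: (B, C) with payoffs (5, 7).
Under simultaneous play:
Player I's best replies: L→M; C→B; R→B.
Player II's best replies: T→L; M→R; B→C.
The unique mutual best reply is (B, C), giving (5, 7).
Player I's commitment gain: 5 − 5 = 0.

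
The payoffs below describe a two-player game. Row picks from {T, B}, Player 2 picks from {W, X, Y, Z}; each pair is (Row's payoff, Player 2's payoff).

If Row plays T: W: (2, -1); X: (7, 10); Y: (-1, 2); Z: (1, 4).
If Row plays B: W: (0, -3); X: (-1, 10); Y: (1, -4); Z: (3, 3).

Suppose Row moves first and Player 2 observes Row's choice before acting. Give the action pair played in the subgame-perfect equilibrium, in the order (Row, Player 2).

Backward induction with Row moving first.
- T: Player 2 compares -1, 10, 2, 4 and picks X; Row would get 7.
- B: Player 2 compares -3, 10, -4, 3 and picks X; Row would get -1.
Maximizing over 7, -1, Row chooses T. Subgame-perfect outcome: (T, X) with payoffs (7, 10).

(T, X)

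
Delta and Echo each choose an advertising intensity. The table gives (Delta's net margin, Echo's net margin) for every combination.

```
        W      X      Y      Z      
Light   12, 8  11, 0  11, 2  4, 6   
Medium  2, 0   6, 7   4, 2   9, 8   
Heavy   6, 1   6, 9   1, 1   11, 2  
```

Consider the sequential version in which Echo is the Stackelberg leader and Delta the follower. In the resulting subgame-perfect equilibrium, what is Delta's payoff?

Work backward from Delta's decision.
- W → Delta plays Light (best of 12, 2, 6); Echo gets 8.
- X → Delta plays Light (best of 11, 6, 6); Echo gets 0.
- Y → Delta plays Light (best of 11, 4, 1); Echo gets 2.
- Z → Delta plays Heavy (best of 4, 9, 11); Echo gets 2.
Echo's induced payoffs are 8, 0, 2, 2, so Echo commits to W. Subgame-perfect outcome: (Light, W) with payoffs (12, 8).

12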